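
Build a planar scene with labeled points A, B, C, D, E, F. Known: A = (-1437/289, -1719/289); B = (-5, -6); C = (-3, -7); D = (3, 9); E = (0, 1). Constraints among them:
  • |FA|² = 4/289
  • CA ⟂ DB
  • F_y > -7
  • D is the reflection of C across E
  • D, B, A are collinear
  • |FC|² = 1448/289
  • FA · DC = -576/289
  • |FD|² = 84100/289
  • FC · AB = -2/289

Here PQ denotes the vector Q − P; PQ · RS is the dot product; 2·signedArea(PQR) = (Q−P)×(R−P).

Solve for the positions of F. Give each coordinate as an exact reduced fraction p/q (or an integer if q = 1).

1. F_x = -1453/289  [FC · AB = -2/289 ∩ FA · DC = -576/289]
2. F_y = -1749/289  [FC · AB = -2/289 ∩ FA · DC = -576/289]
   → F = (-1453/289, -1749/289)

F = (-1453/289, -1749/289)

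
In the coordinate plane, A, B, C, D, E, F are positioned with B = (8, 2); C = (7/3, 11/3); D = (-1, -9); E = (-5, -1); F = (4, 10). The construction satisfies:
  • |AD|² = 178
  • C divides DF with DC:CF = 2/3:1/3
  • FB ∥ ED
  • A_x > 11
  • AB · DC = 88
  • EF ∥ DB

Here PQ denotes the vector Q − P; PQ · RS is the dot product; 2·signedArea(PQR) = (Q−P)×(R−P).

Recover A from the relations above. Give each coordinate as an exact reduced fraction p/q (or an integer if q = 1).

A = (12, -6)

1. A_x = 12  [line -10/3·x + -38/3·y + -36 = 0 ∩ |AD|² = 178]
2. A_y = -6  [line -10/3·x + -38/3·y + -36 = 0 ∩ |AD|² = 178]
   → A = (12, -6)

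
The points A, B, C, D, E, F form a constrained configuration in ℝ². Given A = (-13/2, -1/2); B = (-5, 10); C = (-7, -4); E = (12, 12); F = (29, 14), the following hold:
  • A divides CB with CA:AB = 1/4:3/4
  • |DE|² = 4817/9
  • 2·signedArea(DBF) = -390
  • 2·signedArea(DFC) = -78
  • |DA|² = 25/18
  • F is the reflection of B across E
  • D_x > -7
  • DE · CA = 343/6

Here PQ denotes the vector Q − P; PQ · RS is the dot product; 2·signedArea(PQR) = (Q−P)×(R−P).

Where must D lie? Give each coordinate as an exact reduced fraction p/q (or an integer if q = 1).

1. D_x = -20/3  [2·signedArea(DBF) = -390 ∩ 2·signedArea(DFC) = -78]
2. D_y = -5/3  [2·signedArea(DBF) = -390 ∩ 2·signedArea(DFC) = -78]
   → D = (-20/3, -5/3)

D = (-20/3, -5/3)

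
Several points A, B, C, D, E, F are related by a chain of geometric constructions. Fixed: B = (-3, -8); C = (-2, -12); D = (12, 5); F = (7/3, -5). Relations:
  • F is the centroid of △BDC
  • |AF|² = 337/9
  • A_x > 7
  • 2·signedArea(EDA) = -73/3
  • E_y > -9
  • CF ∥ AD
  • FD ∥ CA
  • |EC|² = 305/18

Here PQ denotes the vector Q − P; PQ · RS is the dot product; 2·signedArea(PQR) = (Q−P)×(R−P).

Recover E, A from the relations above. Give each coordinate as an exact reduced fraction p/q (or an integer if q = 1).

A = (23/3, -2)
E = (1/6, -17/2)

1. A_x = 23/3  [CF ∥ AD ∩ FD ∥ CA]
2. A_y = -2  [CF ∥ AD ∩ FD ∥ CA]
   → A = (23/3, -2)
3. E_x = 1/6  [line 7·x + -13/3·y + -38 = 0 ∩ |EC|² = 305/18]
4. E_y = -17/2  [line 7·x + -13/3·y + -38 = 0 ∩ |EC|² = 305/18]
   → E = (1/6, -17/2)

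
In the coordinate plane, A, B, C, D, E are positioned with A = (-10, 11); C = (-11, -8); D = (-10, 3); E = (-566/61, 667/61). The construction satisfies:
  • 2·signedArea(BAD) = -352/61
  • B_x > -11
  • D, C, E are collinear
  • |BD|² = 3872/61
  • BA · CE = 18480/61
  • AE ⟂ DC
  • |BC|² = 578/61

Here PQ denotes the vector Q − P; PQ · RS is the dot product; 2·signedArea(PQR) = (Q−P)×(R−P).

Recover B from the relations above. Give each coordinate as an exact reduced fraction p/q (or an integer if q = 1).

1. B_x = -654/61  [2·signedArea(BAD) = -352/61 ∩ BA · CE = 18480/61]
2. B_y = -301/61  [2·signedArea(BAD) = -352/61 ∩ BA · CE = 18480/61]
   → B = (-654/61, -301/61)

B = (-654/61, -301/61)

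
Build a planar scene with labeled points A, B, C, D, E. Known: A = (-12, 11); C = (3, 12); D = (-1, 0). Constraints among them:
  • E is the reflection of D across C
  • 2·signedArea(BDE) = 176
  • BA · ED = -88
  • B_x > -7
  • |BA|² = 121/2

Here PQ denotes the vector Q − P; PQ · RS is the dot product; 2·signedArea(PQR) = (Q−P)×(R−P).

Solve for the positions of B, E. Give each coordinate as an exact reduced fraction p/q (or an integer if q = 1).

1. E_x = 7  [E is the reflection of D across C]
2. E_y = 24  [E is the reflection of D across C]
   → E = (7, 24)
3. B_x = -13/2  [2·signedArea(BDE) = 176 ∩ BA · ED = -88]
4. B_y = 11/2  [2·signedArea(BDE) = 176 ∩ BA · ED = -88]
   → B = (-13/2, 11/2)

B = (-13/2, 11/2)
E = (7, 24)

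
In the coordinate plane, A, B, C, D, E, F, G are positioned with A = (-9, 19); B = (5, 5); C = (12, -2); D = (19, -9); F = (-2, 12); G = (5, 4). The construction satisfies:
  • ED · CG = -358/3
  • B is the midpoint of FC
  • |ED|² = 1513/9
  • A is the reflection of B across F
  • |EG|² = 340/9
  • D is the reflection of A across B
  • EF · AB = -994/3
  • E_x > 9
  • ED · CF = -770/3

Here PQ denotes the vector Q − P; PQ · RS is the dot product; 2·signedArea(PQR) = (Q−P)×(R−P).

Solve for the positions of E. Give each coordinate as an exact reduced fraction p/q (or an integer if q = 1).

E = (29/3, 0)

1. E_x = 29/3  [ED · CG = -358/3 ∩ ED · CF = -770/3]
2. E_y = 0  [ED · CG = -358/3 ∩ ED · CF = -770/3]
   → E = (29/3, 0)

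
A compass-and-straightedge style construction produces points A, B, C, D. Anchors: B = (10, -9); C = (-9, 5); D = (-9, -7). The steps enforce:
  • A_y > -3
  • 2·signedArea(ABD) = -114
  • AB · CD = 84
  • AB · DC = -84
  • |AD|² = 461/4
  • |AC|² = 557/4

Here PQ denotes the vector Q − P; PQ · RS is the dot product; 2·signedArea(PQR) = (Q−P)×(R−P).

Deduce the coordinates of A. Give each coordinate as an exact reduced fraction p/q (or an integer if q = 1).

A = (1/2, -2)

1. A_x = 1/2  [AB · CD = 84 ∩ 2·signedArea(ABD) = -114]
2. A_y = -2  [AB · CD = 84 ∩ 2·signedArea(ABD) = -114]
   → A = (1/2, -2)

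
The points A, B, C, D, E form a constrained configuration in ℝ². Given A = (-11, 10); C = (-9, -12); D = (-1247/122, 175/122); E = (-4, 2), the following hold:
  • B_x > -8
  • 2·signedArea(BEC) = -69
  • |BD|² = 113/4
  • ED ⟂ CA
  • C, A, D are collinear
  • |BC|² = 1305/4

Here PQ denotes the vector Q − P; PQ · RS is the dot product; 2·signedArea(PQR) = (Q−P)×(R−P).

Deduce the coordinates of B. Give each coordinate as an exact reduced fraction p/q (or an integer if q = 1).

B = (-15/2, 6)

1. B_x = -15/2  [line 14·x + -5·y + 135 = 0 ∩ |BC|² = 1305/4]
2. B_y = 6  [line 14·x + -5·y + 135 = 0 ∩ |BC|² = 1305/4]
   → B = (-15/2, 6)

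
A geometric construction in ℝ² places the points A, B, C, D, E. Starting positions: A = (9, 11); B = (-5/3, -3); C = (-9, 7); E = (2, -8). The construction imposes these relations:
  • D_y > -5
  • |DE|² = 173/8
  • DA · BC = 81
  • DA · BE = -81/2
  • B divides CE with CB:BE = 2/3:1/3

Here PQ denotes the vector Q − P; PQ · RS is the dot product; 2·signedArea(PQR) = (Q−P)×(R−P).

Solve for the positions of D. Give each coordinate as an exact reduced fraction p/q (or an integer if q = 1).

1. D_x = -3/4  [line -11/3·x + 5·y + 37/2 = 0 ∩ |DE|² = 173/8]
2. D_y = -17/4  [line -11/3·x + 5·y + 37/2 = 0 ∩ |DE|² = 173/8]
   → D = (-3/4, -17/4)

D = (-3/4, -17/4)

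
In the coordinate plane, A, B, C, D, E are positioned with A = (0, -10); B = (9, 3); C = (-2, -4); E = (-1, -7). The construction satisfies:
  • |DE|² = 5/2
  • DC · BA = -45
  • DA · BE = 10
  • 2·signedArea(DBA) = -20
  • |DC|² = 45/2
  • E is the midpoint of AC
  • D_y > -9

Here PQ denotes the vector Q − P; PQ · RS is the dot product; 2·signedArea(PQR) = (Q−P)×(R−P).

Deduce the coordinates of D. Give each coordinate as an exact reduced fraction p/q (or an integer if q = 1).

1. D_x = -1/2  [2·signedArea(DBA) = -20 ∩ DC · BA = -45]
2. D_y = -17/2  [2·signedArea(DBA) = -20 ∩ DC · BA = -45]
   → D = (-1/2, -17/2)

D = (-1/2, -17/2)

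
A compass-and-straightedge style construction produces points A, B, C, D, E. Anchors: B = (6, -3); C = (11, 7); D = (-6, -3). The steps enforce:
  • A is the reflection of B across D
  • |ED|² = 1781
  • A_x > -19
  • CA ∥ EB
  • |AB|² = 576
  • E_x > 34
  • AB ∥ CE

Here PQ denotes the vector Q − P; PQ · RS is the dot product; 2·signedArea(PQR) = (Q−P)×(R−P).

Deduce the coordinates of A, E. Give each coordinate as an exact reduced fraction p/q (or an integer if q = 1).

A = (-18, -3)
E = (35, 7)

1. A_x = -18  [A is the reflection of B across D]
2. A_y = -3  [A is the reflection of B across D]
   → A = (-18, -3)
3. E_x = 35  [CA ∥ EB ∩ AB ∥ CE]
4. E_y = 7  [CA ∥ EB ∩ AB ∥ CE]
   → E = (35, 7)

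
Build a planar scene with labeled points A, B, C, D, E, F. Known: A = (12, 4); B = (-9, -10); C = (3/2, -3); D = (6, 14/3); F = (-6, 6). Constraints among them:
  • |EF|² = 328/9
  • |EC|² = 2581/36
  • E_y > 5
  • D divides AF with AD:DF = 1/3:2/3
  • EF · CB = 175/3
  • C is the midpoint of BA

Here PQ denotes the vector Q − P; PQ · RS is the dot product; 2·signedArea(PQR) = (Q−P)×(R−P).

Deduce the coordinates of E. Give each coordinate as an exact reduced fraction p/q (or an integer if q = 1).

1. E_x = 0  [line 21/2·x + 7·y + -112/3 = 0 ∩ |EC|² = 2581/36]
2. E_y = 16/3  [line 21/2·x + 7·y + -112/3 = 0 ∩ |EC|² = 2581/36]
   → E = (0, 16/3)

E = (0, 16/3)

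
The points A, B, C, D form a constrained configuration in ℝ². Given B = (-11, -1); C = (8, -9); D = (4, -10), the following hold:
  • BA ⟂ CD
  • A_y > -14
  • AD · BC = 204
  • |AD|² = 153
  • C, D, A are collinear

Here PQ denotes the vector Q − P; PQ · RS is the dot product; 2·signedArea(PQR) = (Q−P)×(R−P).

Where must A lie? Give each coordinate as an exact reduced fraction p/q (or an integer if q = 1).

1. A_x = -8  [C, D, A are collinear ∩ BA ⟂ CD]
2. A_y = -13  [C, D, A are collinear ∩ BA ⟂ CD]
   → A = (-8, -13)

A = (-8, -13)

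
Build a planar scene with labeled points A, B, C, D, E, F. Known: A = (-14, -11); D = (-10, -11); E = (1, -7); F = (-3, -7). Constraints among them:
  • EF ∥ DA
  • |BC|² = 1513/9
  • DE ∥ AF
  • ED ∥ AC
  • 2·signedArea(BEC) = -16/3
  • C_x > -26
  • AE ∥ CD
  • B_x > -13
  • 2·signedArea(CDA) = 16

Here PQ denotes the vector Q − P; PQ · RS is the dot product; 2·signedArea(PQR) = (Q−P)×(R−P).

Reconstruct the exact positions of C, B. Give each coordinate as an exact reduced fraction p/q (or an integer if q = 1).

B = (-38/3, -11)
C = (-25, -15)

1. C_x = -25  [AE ∥ CD ∩ ED ∥ AC]
2. C_y = -15  [AE ∥ CD ∩ ED ∥ AC]
   → C = (-25, -15)
3. B_x = -38/3  [line 8·x + -26·y + -554/3 = 0 ∩ |BC|² = 1513/9]
4. B_y = -11  [line 8·x + -26·y + -554/3 = 0 ∩ |BC|² = 1513/9]
   → B = (-38/3, -11)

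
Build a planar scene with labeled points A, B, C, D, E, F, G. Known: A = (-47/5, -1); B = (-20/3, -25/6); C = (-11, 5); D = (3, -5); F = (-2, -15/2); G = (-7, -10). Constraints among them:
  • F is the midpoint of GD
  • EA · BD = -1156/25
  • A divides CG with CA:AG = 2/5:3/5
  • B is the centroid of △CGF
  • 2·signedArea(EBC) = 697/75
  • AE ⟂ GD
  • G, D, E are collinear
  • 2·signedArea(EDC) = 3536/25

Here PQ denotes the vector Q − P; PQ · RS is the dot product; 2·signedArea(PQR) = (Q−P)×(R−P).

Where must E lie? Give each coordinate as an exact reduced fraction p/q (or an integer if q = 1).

E = (-133/25, -229/25)

1. E_x = -133/25  [G, D, E are collinear ∩ AE ⟂ GD]
2. E_y = -229/25  [G, D, E are collinear ∩ AE ⟂ GD]
   → E = (-133/25, -229/25)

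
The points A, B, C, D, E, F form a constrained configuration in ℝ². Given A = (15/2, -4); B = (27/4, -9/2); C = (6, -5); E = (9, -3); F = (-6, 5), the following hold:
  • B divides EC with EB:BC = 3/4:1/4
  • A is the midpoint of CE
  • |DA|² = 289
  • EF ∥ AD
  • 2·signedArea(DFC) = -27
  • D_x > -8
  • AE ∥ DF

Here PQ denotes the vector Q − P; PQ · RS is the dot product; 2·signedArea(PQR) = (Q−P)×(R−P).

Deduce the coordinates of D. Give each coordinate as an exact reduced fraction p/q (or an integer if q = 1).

D = (-15/2, 4)

1. D_x = -15/2  [AE ∥ DF ∩ EF ∥ AD]
2. D_y = 4  [AE ∥ DF ∩ EF ∥ AD]
   → D = (-15/2, 4)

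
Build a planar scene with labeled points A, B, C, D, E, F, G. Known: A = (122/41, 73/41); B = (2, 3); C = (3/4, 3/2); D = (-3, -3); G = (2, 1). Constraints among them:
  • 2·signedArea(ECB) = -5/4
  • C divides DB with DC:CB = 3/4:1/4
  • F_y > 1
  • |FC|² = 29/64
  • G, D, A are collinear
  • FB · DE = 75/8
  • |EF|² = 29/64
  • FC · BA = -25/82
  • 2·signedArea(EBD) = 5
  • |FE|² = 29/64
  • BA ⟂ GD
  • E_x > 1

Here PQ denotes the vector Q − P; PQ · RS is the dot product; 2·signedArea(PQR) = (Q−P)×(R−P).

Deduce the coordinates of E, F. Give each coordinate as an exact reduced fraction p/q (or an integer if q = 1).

1. F_x = 11/8  [line -40/41·x + 50/41·y + -65/82 = 0 ∩ |FC|² = 29/64]
2. F_y = 7/4  [line -40/41·x + 50/41·y + -65/82 = 0 ∩ |FC|² = 29/64]
   → F = (11/8, 7/4)
3. E_x = 2  [2·signedArea(ECB) = -5/4 ∩ FB · DE = 75/8]
4. E_y = 2  [2·signedArea(ECB) = -5/4 ∩ FB · DE = 75/8]
   → E = (2, 2)

E = (2, 2)
F = (11/8, 7/4)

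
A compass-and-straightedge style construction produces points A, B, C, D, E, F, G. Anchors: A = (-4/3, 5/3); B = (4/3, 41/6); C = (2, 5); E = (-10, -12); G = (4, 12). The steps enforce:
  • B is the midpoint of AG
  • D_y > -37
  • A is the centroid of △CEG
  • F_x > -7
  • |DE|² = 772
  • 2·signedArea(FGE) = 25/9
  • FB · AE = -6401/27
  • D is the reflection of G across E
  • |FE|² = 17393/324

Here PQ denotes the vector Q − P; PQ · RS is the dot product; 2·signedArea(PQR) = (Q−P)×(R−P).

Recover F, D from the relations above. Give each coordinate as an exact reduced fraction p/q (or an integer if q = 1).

1. F_x = -56/9  [FB · AE = -6401/27 ∩ 2·signedArea(FGE) = 25/9]
2. F_y = -103/18  [FB · AE = -6401/27 ∩ 2·signedArea(FGE) = 25/9]
   → F = (-56/9, -103/18)
3. D_x = -24  [D is the reflection of G across E]
4. D_y = -36  [D is the reflection of G across E]
   → D = (-24, -36)

D = (-24, -36)
F = (-56/9, -103/18)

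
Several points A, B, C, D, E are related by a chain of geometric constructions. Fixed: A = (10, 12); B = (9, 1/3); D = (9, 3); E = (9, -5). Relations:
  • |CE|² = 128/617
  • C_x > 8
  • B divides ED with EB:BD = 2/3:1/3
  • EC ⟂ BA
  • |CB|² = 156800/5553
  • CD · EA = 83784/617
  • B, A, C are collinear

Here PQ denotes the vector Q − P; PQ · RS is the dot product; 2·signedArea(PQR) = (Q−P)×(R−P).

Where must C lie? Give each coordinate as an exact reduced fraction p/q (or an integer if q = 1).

C = (5273/617, -3061/617)

1. C_x = 5273/617  [B, A, C are collinear ∩ EC ⟂ BA]
2. C_y = -3061/617  [B, A, C are collinear ∩ EC ⟂ BA]
   → C = (5273/617, -3061/617)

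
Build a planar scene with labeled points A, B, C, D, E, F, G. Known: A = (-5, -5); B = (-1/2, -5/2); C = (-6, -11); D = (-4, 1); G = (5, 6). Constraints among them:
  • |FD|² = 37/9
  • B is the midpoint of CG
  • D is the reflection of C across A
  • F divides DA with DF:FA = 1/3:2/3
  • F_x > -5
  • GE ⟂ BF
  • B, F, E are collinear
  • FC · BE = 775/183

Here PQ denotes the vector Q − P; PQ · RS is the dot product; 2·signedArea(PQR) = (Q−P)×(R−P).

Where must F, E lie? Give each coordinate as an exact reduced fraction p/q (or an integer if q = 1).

1. F_x = -13/3  [F divides DA with DF:FA = 1/3:2/3]
2. F_y = -1  [F divides DA with DF:FA = 1/3:2/3]
   → F = (-13/3, -1)
3. E_x = 169/122  [B, F, E are collinear ∩ GE ⟂ BF]
4. E_y = -395/122  [B, F, E are collinear ∩ GE ⟂ BF]
   → E = (169/122, -395/122)

E = (169/122, -395/122)
F = (-13/3, -1)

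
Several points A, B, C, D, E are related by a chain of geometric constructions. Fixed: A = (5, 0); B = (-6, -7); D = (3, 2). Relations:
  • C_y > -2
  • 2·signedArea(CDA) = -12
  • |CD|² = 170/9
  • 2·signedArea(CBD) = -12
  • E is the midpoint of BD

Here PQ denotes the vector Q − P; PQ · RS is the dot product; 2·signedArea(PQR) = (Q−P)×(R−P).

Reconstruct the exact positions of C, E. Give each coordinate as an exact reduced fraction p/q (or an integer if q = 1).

C = (2/3, -5/3)
E = (-3/2, -5/2)

1. C_x = 2/3  [2·signedArea(CBD) = -12 ∩ 2·signedArea(CDA) = -12]
2. C_y = -5/3  [2·signedArea(CBD) = -12 ∩ 2·signedArea(CDA) = -12]
   → C = (2/3, -5/3)
3. E_x = -3/2  [E is the midpoint of BD]
4. E_y = -5/2  [E is the midpoint of BD]
   → E = (-3/2, -5/2)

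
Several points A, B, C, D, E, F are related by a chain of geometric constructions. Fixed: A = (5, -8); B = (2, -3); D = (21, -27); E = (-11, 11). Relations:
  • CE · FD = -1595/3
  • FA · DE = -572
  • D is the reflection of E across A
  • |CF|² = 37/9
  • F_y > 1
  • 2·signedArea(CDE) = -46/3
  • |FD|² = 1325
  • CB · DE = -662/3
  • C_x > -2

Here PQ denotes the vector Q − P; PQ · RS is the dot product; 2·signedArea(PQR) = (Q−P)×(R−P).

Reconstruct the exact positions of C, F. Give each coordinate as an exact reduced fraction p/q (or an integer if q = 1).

1. C_x = -4/3  [CB · DE = -662/3 ∩ 2·signedArea(CDE) = -46/3]
2. C_y = 0  [CB · DE = -662/3 ∩ 2·signedArea(CDE) = -46/3]
   → C = (-4/3, 0)
3. F_x = -1  [FA · DE = -572 ∩ CE · FD = -1595/3]
4. F_y = 2  [FA · DE = -572 ∩ CE · FD = -1595/3]
   → F = (-1, 2)

C = (-4/3, 0)
F = (-1, 2)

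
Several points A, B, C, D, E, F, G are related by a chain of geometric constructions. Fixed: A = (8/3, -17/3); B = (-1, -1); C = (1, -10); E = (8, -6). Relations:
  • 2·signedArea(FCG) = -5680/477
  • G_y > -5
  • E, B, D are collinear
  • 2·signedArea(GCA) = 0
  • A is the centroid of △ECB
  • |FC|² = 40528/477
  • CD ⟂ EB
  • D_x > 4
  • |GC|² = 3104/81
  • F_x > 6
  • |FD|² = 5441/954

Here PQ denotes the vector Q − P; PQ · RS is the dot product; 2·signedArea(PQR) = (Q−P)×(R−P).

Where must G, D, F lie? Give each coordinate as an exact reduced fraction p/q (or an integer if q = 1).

D = (461/106, -421/106)
F = (959/159, -362/159)
G = (29/9, -38/9)

1. G_x = 29/9  [line -13/3·x + 5/3·y + 21 = 0 ∩ |GC|² = 3104/81]
2. G_y = -38/9  [line -13/3·x + 5/3·y + 21 = 0 ∩ |GC|² = 3104/81]
   → G = (29/9, -38/9)
3. D_x = 461/106  [E, B, D are collinear ∩ CD ⟂ EB]
4. D_y = -421/106  [E, B, D are collinear ∩ CD ⟂ EB]
   → D = (461/106, -421/106)
5. F_x = 959/159  [line -52/9·x + 20/9·y + 19036/477 = 0 ∩ |FC|² = 40528/477]
6. F_y = -362/159  [line -52/9·x + 20/9·y + 19036/477 = 0 ∩ |FC|² = 40528/477]
   → F = (959/159, -362/159)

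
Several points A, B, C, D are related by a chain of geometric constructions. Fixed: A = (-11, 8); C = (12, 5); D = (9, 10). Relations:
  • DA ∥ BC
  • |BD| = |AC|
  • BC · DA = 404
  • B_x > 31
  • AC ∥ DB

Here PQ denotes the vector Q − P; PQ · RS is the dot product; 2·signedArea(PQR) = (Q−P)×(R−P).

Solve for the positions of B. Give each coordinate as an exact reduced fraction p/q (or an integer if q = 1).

B = (32, 7)

1. B_x = 32  [DA ∥ BC ∩ AC ∥ DB]
2. B_y = 7  [DA ∥ BC ∩ AC ∥ DB]
   → B = (32, 7)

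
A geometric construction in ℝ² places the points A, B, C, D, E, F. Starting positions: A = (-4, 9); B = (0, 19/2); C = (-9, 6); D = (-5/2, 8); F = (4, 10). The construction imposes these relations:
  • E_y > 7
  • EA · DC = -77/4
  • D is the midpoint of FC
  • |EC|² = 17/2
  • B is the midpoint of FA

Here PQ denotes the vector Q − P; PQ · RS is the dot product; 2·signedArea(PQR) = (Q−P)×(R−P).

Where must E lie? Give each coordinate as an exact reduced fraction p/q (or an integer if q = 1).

E = (-13/2, 15/2)

1. E_x = -13/2  [line 13/2·x + 2·y + 109/4 = 0 ∩ |EC|² = 17/2]
2. E_y = 15/2  [line 13/2·x + 2·y + 109/4 = 0 ∩ |EC|² = 17/2]
   → E = (-13/2, 15/2)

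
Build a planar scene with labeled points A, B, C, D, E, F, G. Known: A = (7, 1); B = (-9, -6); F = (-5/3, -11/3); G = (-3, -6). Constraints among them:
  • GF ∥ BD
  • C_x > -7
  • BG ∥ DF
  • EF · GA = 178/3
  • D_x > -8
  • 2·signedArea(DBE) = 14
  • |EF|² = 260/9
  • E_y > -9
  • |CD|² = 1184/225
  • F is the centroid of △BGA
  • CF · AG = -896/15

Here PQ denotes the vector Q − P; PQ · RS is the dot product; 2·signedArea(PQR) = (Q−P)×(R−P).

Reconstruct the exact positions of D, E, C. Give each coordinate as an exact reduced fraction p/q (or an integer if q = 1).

C = (-19/3, -83/15)
D = (-23/3, -11/3)
E = (-13/3, -25/3)

1. D_x = -23/3  [BG ∥ DF ∩ GF ∥ BD]
2. D_y = -11/3  [BG ∥ DF ∩ GF ∥ BD]
   → D = (-23/3, -11/3)
3. E_x = -13/3  [EF · GA = 178/3 ∩ 2·signedArea(DBE) = 14]
4. E_y = -25/3  [EF · GA = 178/3 ∩ 2·signedArea(DBE) = 14]
   → E = (-13/3, -25/3)
5. C_x = -19/3  [line 10·x + 7·y + 1531/15 = 0 ∩ |CD|² = 1184/225]
6. C_y = -83/15  [line 10·x + 7·y + 1531/15 = 0 ∩ |CD|² = 1184/225]
   → C = (-19/3, -83/15)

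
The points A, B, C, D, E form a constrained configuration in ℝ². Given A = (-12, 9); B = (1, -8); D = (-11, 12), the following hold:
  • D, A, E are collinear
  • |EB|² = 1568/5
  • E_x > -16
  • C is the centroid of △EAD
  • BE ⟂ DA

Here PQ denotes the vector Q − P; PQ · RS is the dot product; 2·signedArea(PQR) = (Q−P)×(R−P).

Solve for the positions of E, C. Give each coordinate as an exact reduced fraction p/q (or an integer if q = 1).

1. E_x = -79/5  [D, A, E are collinear ∩ BE ⟂ DA]
2. E_y = -12/5  [D, A, E are collinear ∩ BE ⟂ DA]
   → E = (-79/5, -12/5)
3. C_x = -194/15  [C is the centroid of △EAD]
4. C_y = 31/5  [C is the centroid of △EAD]
   → C = (-194/15, 31/5)

C = (-194/15, 31/5)
E = (-79/5, -12/5)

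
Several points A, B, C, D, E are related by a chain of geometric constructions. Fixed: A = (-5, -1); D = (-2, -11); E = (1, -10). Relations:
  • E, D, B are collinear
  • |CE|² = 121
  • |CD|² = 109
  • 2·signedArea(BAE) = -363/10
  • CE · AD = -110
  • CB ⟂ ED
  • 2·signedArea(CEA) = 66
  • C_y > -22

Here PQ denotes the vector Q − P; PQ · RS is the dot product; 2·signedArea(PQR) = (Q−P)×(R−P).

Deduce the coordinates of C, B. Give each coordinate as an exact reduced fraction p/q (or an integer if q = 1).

1. C_x = 1  [CE · AD = -110 ∩ 2·signedArea(CEA) = 66]
2. C_y = -21  [CE · AD = -110 ∩ 2·signedArea(CEA) = 66]
   → C = (1, -21)
3. B_x = -23/10  [E, D, B are collinear ∩ CB ⟂ ED]
4. B_y = -111/10  [E, D, B are collinear ∩ CB ⟂ ED]
   → B = (-23/10, -111/10)

B = (-23/10, -111/10)
C = (1, -21)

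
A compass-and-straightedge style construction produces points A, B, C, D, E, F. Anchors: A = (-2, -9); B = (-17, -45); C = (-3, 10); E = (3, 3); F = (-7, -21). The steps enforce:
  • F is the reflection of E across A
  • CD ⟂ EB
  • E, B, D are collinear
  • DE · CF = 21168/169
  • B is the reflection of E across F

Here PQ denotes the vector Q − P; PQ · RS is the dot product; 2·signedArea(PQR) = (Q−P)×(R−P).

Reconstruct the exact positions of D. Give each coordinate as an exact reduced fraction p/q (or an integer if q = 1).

1. D_x = 777/169  [E, B, D are collinear ∩ CD ⟂ EB]
2. D_y = 1155/169  [E, B, D are collinear ∩ CD ⟂ EB]
   → D = (777/169, 1155/169)

D = (777/169, 1155/169)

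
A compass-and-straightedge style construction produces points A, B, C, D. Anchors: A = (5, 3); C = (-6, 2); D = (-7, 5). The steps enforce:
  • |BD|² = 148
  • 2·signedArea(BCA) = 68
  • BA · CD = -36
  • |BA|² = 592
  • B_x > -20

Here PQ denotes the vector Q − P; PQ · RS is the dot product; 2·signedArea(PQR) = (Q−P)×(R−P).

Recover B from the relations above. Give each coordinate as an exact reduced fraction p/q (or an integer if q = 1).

1. B_x = -19  [BA · CD = -36 ∩ 2·signedArea(BCA) = 68]
2. B_y = 7  [BA · CD = -36 ∩ 2·signedArea(BCA) = 68]
   → B = (-19, 7)

B = (-19, 7)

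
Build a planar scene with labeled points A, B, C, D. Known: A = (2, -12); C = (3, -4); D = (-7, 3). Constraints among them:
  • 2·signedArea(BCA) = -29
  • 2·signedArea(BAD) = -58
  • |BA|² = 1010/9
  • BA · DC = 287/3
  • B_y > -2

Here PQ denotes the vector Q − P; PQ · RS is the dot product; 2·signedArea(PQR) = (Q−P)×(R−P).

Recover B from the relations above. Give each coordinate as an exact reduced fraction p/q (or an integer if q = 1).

B = (-1/3, -5/3)

1. B_x = -1/3  [2·signedArea(BCA) = -29 ∩ BA · DC = 287/3]
2. B_y = -5/3  [2·signedArea(BCA) = -29 ∩ BA · DC = 287/3]
   → B = (-1/3, -5/3)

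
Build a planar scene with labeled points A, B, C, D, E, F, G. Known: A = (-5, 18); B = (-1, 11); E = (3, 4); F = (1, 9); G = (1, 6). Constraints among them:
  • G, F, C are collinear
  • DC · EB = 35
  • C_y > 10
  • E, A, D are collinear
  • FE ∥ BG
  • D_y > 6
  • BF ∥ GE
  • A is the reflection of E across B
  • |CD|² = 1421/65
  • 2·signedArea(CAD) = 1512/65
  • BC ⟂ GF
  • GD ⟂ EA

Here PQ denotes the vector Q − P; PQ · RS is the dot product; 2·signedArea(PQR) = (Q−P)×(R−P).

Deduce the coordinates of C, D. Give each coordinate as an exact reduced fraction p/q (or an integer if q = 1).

C = (1, 11)
D = (107/65, 414/65)

1. C_x = 1  [G, F, C are collinear ∩ BC ⟂ GF]
2. C_y = 11  [G, F, C are collinear ∩ BC ⟂ GF]
   → C = (1, 11)
3. D_x = 107/65  [E, A, D are collinear ∩ GD ⟂ EA]
4. D_y = 414/65  [E, A, D are collinear ∩ GD ⟂ EA]
   → D = (107/65, 414/65)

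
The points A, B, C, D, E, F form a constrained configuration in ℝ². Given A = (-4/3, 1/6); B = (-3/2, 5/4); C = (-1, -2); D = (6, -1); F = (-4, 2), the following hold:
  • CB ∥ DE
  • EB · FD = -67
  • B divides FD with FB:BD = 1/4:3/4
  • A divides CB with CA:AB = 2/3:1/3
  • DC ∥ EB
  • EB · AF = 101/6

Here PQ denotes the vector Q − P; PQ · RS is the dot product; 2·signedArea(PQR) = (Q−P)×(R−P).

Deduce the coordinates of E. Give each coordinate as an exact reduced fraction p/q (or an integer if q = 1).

E = (11/2, 9/4)

1. E_x = 11/2  [DC ∥ EB ∩ CB ∥ DE]
2. E_y = 9/4  [DC ∥ EB ∩ CB ∥ DE]
   → E = (11/2, 9/4)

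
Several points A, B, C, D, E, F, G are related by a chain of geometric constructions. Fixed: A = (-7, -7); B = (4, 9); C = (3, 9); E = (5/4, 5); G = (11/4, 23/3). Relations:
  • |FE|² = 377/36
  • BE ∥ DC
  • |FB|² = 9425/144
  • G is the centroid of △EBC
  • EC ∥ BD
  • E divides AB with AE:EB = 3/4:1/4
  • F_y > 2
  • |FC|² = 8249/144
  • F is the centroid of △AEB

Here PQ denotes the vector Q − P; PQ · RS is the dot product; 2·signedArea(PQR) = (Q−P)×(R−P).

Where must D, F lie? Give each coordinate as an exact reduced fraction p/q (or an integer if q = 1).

D = (23/4, 13)
F = (-7/12, 7/3)

1. D_x = 23/4  [BE ∥ DC ∩ EC ∥ BD]
2. D_y = 13  [BE ∥ DC ∩ EC ∥ BD]
   → D = (23/4, 13)
3. F_x = -7/12  [F is the centroid of △AEB]
4. F_y = 7/3  [F is the centroid of △AEB]
   → F = (-7/12, 7/3)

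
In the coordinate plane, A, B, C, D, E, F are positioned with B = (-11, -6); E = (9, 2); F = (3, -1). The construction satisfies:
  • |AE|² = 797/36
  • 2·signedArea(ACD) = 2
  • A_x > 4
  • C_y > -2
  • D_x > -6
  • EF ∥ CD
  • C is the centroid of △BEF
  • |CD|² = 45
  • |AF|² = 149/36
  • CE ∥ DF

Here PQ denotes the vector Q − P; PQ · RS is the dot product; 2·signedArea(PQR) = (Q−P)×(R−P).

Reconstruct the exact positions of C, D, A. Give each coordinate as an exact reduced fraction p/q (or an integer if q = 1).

1. C_x = 1/3  [C is the centroid of △BEF]
2. C_y = -5/3  [C is the centroid of △BEF]
   → C = (1/3, -5/3)
3. D_x = -17/3  [CE ∥ DF ∩ EF ∥ CD]
4. D_y = -14/3  [CE ∥ DF ∩ EF ∥ CD]
   → D = (-17/3, -14/3)
5. A_x = 14/3  [line 3·x + -6·y + -13 = 0 ∩ |AF|² = 149/36]
6. A_y = 1/6  [line 3·x + -6·y + -13 = 0 ∩ |AF|² = 149/36]
   → A = (14/3, 1/6)

A = (14/3, 1/6)
C = (1/3, -5/3)
D = (-17/3, -14/3)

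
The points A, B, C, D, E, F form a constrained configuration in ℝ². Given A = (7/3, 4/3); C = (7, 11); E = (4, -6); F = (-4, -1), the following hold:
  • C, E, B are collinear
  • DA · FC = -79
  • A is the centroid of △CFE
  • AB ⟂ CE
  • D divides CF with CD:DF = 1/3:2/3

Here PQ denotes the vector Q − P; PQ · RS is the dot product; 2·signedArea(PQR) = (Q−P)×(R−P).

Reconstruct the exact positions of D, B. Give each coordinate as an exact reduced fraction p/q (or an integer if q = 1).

1. D_x = 10/3  [D divides CF with CD:DF = 1/3:2/3]
2. D_y = 7  [D divides CF with CD:DF = 1/3:2/3]
   → D = (10/3, 7)
3. B_x = 1551/298  [C, E, B are collinear ∩ AB ⟂ CE]
4. B_y = 739/894  [C, E, B are collinear ∩ AB ⟂ CE]
   → B = (1551/298, 739/894)

B = (1551/298, 739/894)
D = (10/3, 7)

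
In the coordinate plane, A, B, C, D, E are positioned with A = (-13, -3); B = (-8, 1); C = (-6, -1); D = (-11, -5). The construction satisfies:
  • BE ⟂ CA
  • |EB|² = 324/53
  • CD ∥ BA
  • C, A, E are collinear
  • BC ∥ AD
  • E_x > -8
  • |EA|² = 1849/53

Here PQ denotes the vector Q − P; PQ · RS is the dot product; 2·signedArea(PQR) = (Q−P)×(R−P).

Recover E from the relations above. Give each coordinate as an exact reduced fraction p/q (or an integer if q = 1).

E = (-388/53, -73/53)

1. E_x = -388/53  [C, A, E are collinear ∩ BE ⟂ CA]
2. E_y = -73/53  [C, A, E are collinear ∩ BE ⟂ CA]
   → E = (-388/53, -73/53)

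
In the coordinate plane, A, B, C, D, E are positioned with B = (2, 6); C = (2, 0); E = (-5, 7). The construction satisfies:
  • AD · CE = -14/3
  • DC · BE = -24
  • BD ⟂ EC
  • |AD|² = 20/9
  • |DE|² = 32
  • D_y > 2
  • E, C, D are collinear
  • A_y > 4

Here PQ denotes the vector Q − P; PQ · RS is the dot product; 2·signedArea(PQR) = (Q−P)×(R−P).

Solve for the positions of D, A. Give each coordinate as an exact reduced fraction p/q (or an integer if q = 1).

1. D_x = -1  [E, C, D are collinear ∩ BD ⟂ EC]
2. D_y = 3  [E, C, D are collinear ∩ BD ⟂ EC]
   → D = (-1, 3)
3. A_x = -1/3  [line 7·x + -7·y + 98/3 = 0 ∩ |AD|² = 20/9]
4. A_y = 13/3  [line 7·x + -7·y + 98/3 = 0 ∩ |AD|² = 20/9]
   → A = (-1/3, 13/3)

A = (-1/3, 13/3)
D = (-1, 3)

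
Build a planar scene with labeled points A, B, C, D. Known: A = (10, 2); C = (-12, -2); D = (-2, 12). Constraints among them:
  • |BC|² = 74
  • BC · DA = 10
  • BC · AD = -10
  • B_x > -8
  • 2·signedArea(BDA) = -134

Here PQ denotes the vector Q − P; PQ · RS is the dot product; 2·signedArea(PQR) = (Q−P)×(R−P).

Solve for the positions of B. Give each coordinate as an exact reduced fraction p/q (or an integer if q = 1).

B = (-7, 5)

1. B_x = -7  [BC · DA = 10 ∩ 2·signedArea(BDA) = -134]
2. B_y = 5  [BC · DA = 10 ∩ 2·signedArea(BDA) = -134]
   → B = (-7, 5)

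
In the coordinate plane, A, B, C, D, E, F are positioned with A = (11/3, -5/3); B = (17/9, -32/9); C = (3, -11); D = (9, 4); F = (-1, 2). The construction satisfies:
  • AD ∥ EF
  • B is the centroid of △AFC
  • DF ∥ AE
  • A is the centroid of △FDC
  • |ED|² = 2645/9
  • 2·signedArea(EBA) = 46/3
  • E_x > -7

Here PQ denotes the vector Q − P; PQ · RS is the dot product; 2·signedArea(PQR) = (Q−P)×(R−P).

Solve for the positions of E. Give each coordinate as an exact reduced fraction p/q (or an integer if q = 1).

1. E_x = -19/3  [AD ∥ EF ∩ DF ∥ AE]
2. E_y = -11/3  [AD ∥ EF ∩ DF ∥ AE]
   → E = (-19/3, -11/3)

E = (-19/3, -11/3)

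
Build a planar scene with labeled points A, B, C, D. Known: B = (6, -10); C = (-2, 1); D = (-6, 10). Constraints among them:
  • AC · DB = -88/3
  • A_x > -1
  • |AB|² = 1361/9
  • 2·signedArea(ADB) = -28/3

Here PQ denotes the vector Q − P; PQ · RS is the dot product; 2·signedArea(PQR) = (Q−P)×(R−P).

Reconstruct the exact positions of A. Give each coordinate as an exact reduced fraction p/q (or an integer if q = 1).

1. A_x = -2/3  [AC · DB = -88/3 ∩ 2·signedArea(ADB) = -28/3]
2. A_y = 1/3  [AC · DB = -88/3 ∩ 2·signedArea(ADB) = -28/3]
   → A = (-2/3, 1/3)

A = (-2/3, 1/3)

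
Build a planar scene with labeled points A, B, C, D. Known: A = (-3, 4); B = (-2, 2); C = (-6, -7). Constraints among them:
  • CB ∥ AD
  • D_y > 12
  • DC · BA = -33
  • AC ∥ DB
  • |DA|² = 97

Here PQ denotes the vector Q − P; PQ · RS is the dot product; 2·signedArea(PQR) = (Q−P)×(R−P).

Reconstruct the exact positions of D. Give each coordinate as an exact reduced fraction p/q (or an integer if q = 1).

D = (1, 13)

1. D_x = 1  [AC ∥ DB ∩ CB ∥ AD]
2. D_y = 13  [AC ∥ DB ∩ CB ∥ AD]
   → D = (1, 13)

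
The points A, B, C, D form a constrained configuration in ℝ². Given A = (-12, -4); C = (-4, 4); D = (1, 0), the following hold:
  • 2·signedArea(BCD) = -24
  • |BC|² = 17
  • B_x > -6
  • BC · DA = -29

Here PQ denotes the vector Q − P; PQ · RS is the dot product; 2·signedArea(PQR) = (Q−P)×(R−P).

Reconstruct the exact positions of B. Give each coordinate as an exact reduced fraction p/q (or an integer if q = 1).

B = (-5, 0)

1. B_x = -5  [BC · DA = -29 ∩ 2·signedArea(BCD) = -24]
2. B_y = 0  [BC · DA = -29 ∩ 2·signedArea(BCD) = -24]
   → B = (-5, 0)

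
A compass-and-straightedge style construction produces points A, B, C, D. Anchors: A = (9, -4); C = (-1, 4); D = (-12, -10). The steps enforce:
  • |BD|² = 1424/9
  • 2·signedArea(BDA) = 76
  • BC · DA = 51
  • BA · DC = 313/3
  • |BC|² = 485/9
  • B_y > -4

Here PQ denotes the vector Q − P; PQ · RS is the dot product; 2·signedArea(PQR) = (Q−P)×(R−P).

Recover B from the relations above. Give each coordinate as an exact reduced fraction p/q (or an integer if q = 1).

B = (-4/3, -10/3)

1. B_x = -4/3  [BA · DC = 313/3 ∩ BC · DA = 51]
2. B_y = -10/3  [BA · DC = 313/3 ∩ BC · DA = 51]
   → B = (-4/3, -10/3)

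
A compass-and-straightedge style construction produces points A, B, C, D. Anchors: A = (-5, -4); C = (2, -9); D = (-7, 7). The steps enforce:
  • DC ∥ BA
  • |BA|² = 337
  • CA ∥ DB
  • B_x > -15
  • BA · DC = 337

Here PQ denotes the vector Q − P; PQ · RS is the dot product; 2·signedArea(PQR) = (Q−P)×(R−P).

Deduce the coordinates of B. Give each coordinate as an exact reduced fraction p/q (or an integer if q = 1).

B = (-14, 12)

1. B_x = -14  [DC ∥ BA ∩ CA ∥ DB]
2. B_y = 12  [DC ∥ BA ∩ CA ∥ DB]
   → B = (-14, 12)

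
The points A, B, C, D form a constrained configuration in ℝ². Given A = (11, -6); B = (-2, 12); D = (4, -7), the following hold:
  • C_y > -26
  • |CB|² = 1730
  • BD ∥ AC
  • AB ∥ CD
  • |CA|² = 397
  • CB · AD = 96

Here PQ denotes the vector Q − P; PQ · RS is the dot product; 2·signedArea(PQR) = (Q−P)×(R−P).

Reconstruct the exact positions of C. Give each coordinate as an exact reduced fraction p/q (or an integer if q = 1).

C = (17, -25)

1. C_x = 17  [AB ∥ CD ∩ BD ∥ AC]
2. C_y = -25  [AB ∥ CD ∩ BD ∥ AC]
   → C = (17, -25)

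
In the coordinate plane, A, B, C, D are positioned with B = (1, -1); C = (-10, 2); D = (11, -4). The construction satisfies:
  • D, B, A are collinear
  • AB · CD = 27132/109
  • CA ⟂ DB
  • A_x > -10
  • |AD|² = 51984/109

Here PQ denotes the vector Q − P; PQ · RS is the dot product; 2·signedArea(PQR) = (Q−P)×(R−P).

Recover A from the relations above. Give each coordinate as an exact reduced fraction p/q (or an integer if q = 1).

1. A_x = -1081/109  [D, B, A are collinear ∩ CA ⟂ DB]
2. A_y = 248/109  [D, B, A are collinear ∩ CA ⟂ DB]
   → A = (-1081/109, 248/109)

A = (-1081/109, 248/109)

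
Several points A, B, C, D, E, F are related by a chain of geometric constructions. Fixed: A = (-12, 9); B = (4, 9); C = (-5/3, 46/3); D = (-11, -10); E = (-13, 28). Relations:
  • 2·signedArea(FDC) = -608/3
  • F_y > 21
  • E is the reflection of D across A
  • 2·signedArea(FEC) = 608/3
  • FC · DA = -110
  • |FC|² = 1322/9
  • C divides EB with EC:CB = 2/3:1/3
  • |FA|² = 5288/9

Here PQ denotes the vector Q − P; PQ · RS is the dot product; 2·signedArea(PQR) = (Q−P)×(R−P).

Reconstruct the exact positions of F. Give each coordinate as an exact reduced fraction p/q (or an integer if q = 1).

1. F_x = 26/3  [2·signedArea(FDC) = -608/3 ∩ 2·signedArea(FEC) = 608/3]
2. F_y = 65/3  [2·signedArea(FDC) = -608/3 ∩ 2·signedArea(FEC) = 608/3]
   → F = (26/3, 65/3)

F = (26/3, 65/3)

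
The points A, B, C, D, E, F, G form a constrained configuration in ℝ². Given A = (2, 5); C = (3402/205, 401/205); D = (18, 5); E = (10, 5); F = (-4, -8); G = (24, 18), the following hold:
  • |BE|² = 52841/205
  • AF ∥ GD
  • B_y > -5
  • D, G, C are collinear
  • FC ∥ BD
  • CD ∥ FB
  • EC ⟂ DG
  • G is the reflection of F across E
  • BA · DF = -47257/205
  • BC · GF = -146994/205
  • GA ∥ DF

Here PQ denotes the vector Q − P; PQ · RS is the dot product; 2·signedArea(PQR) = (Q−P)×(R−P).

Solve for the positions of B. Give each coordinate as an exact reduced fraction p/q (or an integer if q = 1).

1. B_x = -532/205  [FC ∥ BD ∩ CD ∥ FB]
2. B_y = -1016/205  [FC ∥ BD ∩ CD ∥ FB]
   → B = (-532/205, -1016/205)

B = (-532/205, -1016/205)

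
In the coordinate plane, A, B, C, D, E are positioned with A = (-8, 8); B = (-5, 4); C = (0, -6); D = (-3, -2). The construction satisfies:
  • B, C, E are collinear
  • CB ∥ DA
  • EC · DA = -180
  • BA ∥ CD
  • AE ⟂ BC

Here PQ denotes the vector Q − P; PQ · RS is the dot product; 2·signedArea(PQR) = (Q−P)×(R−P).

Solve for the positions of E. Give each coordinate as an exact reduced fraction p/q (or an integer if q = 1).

1. E_x = -36/5  [B, C, E are collinear ∩ AE ⟂ BC]
2. E_y = 42/5  [B, C, E are collinear ∩ AE ⟂ BC]
   → E = (-36/5, 42/5)

E = (-36/5, 42/5)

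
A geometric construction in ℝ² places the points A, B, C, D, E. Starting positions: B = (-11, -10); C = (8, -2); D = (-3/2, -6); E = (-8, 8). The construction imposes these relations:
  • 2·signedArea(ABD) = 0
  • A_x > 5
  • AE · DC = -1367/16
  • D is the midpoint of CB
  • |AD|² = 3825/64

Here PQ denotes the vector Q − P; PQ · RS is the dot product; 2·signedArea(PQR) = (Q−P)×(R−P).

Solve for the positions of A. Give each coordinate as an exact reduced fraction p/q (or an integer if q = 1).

1. A_x = 45/8  [2·signedArea(ABD) = 0 ∩ AE · DC = -1367/16]
2. A_y = -3  [2·signedArea(ABD) = 0 ∩ AE · DC = -1367/16]
   → A = (45/8, -3)

A = (45/8, -3)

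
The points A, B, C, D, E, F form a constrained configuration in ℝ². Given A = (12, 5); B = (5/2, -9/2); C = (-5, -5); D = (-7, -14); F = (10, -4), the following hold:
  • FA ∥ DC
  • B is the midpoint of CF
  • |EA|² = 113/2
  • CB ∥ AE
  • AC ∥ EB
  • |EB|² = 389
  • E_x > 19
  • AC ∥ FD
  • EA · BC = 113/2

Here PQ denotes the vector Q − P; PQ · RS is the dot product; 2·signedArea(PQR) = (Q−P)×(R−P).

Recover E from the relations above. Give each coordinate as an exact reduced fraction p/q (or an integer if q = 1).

E = (39/2, 11/2)

1. E_x = 39/2  [AC ∥ EB ∩ CB ∥ AE]
2. E_y = 11/2  [AC ∥ EB ∩ CB ∥ AE]
   → E = (39/2, 11/2)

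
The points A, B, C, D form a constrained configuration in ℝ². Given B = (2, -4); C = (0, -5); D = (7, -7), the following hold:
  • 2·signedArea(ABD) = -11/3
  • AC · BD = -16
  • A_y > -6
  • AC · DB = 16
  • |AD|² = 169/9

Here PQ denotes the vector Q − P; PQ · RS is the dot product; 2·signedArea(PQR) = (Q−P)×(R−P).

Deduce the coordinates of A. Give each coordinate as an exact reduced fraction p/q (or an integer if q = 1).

A = (3, -16/3)

1. A_x = 3  [2·signedArea(ABD) = -11/3 ∩ AC · DB = 16]
2. A_y = -16/3  [2·signedArea(ABD) = -11/3 ∩ AC · DB = 16]
   → A = (3, -16/3)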